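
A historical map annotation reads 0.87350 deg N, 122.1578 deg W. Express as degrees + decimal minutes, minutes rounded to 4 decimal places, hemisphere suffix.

Latitude: 0° + 0.873500 × 60 = 0° 52.410000′
Longitude: minutes = (122.157800 − 122) × 60 = 9.468000

0° 52.4100′ N, 122° 9.4680′ W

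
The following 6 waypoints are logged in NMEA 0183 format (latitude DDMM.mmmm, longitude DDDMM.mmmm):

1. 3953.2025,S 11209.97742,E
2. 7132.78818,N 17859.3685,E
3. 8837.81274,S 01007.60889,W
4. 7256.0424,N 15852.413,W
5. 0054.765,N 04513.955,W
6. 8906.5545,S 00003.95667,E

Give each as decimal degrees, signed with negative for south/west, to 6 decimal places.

1. -39.886708, 112.166290
2. 71.546470, 178.989475
3. -88.630212, -10.126815
4. 72.934040, -158.873550
5. 0.912750, -45.232583
6. -89.109242, 0.065945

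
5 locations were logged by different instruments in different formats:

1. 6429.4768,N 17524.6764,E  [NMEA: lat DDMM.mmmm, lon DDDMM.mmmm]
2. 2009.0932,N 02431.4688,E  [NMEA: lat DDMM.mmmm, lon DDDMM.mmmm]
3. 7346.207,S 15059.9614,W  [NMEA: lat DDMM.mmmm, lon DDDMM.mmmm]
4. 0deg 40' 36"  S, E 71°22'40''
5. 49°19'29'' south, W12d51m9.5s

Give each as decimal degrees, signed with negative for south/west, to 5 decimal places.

1. 64.49128, 175.41127
2. 20.15155, 24.52448
3. -73.77012, -150.99936
4. -0.67667, 71.37778
5. -49.32472, -12.85264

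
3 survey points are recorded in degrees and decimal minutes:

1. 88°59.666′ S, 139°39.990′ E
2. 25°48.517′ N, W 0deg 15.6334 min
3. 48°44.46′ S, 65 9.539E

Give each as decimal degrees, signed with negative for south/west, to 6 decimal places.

1. -88.994433, 139.666500
2. 25.808617, -0.260557
3. -48.741000, 65.158983

Point 1:
  φ: 59.666′ = 0.994433°; total 88.9944333
  S ⇒ negate
  λ: 39.99′ = 0.666500°; total 139.6665000
  E ⇒ keep positive
Point 2:
  φ: 48.517′ = 0.808617°; total 25.8086167
  N → positive
  Longitude: 0 + 15.6334/60 = 0.2605567
  W → negative
Point 3:
  Latitude: 48 + 44.46/60 = 48.7410000
  S ⇒ negate
  λ: 9.539′ = 0.158983°; total 65.1589833
  E ⇒ keep positive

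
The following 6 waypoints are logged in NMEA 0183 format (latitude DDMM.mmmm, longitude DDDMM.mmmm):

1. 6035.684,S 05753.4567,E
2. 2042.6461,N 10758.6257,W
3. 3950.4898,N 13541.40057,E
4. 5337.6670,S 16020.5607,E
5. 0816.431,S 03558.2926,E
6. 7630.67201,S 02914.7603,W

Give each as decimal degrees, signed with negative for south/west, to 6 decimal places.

Point 1:
  Latitude: split at 2 digits → 60° and 35.684′; 60 + 35.684/60 = 60.5947333
  S → negative
  λ: degrees = first 3 digits = 57, minutes = 53.4567; 57 + 53.4567/60 = 57.8909450
  E → positive
Point 2:
  Lat: degrees = first 2 digits = 20, minutes = 42.6461; 20 + 42.6461/60 = 20.7107683
  N ⇒ keep positive
  Lon: degrees = first 3 digits = 107, minutes = 58.6257; 107 + 58.6257/60 = 107.9770950
  W ⇒ negate
Point 3:
  Lat: degrees = first 2 digits = 39, minutes = 50.4898; 39 + 50.4898/60 = 39.8414967
  N ⇒ keep positive
  Longitude: split at 3 digits → 135° and 41.40057′; 135 + 41.40057/60 = 135.6900095
  E → positive
Point 4:
  Latitude: degrees = first 2 digits = 53, minutes = 37.667; 53 + 37.667/60 = 53.6277833
  S ⇒ negate
  Lon: degrees = first 3 digits = 160, minutes = 20.5607; 160 + 20.5607/60 = 160.3426783
  E → positive
Point 5:
  Lat: degrees = first 2 digits = 8, minutes = 16.431; 8 + 16.431/60 = 8.2738500
  S ⇒ negate
  λ: split at 3 digits → 035° and 58.2926′; 35 + 58.2926/60 = 35.9715433
  E ⇒ keep positive
Point 6:
  Lat: degrees = first 2 digits = 76, minutes = 30.67201; 76 + 30.67201/60 = 76.5112002
  S ⇒ negate
  Lon: degrees = first 3 digits = 29, minutes = 14.7603; 29 + 14.7603/60 = 29.2460050
  W → negative

1. -60.594733, 57.890945
2. 20.710768, -107.977095
3. 39.841497, 135.690010
4. -53.627783, 160.342678
5. -8.273850, 35.971543
6. -76.511200, -29.246005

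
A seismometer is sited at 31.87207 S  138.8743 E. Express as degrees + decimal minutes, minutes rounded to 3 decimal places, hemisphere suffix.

31° 52.324′ S, 138° 52.458′ E

φ: fractional part 0.872070 → 52.32420 minutes
Lon: minutes = (138.874300 − 138) × 60 = 52.45800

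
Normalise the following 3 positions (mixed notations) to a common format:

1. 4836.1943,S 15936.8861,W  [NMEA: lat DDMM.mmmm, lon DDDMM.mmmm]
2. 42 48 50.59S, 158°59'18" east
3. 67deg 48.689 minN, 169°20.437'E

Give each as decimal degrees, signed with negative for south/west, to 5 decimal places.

1. -48.60324, -159.61477
2. -42.81405, 158.98833
3. 67.81148, 169.34062

Point 1:
  φ: split at 2 digits → 48° and 36.1943′; 48 + 36.1943/60 = 48.603238
  hemisphere S, so the sign is −
  Longitude: degrees = first 3 digits = 159, minutes = 36.8861; 159 + 36.8861/60 = 159.614768
  W ⇒ negate
Point 2:
  Latitude: 42° + 48/60 + 50.59/3600 = 42 + 0.800000 + 0.014053 = 42.814053
  S ⇒ negate
  Longitude: 158° + 59/60 + 18/3600 = 158 + 0.983333 + 0.005000 = 158.988333
  E ⇒ keep positive
Point 3:
  φ: 67 + 48.689/60 = 67.811483
  N → positive
  Longitude: 20.437′ = 0.340617°; total 169.340617
  E → positive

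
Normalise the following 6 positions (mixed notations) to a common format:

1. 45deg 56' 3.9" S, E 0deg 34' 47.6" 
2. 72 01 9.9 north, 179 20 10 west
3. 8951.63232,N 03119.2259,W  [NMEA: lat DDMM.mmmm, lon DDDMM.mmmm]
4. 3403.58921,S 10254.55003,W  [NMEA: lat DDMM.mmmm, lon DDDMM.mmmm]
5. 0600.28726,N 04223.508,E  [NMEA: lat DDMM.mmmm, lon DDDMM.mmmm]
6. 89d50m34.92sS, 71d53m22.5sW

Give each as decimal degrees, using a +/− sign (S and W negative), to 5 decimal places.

Point 1:
  Lat: 45° + 56/60 + 3.9/3600 = 45 + 0.933333 + 0.001083 = 45.934417
  hemisphere S, so the sign is −
  λ: 34′ + 47.6″ = 34.79333′; 0 + 34.79333/60 = 0.579889
  E ⇒ keep positive
Point 2:
  Lat: 72 + 1/60 + 9.9/3600 = 72.019417
  N → positive
  Longitude: 179° + 20/60 + 10/3600 = 179 + 0.333333 + 0.002778 = 179.336111
  W ⇒ negate
Point 3:
  φ: degrees = first 2 digits = 89, minutes = 51.63232; 89 + 51.63232/60 = 89.860539
  N ⇒ keep positive
  Longitude: split at 3 digits → 031° and 19.2259′; 31 + 19.2259/60 = 31.320432
  W ⇒ negate
Point 4:
  Latitude: split at 2 digits → 34° and 3.58921′; 34 + 3.58921/60 = 34.059820
  S → negative
  Longitude: split at 3 digits → 102° and 54.55003′; 102 + 54.55003/60 = 102.909167
  W → negative
Point 5:
  Latitude: degrees = first 2 digits = 6, minutes = 0.28726; 6 + 0.28726/60 = 6.004788
  N ⇒ keep positive
  Longitude: degrees = first 3 digits = 42, minutes = 23.508; 42 + 23.508/60 = 42.391800
  E → positive
Point 6:
  φ: 89 + 50/60 + 34.92/3600 = 89.843033
  S ⇒ negate
  λ: 53′ + 22.5″ = 53.37500′; 71 + 53.37500/60 = 71.889583
  W → negative

1. -45.93442, 0.57989
2. 72.01942, -179.33611
3. 89.86054, -31.32043
4. -34.05982, -102.90917
5. 6.00479, 42.39180
6. -89.84303, -71.88958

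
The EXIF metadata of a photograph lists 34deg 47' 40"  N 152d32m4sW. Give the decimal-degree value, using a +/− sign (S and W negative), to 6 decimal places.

Latitude: 47′ + 40″ = 47.66667′; 34 + 47.66667/60 = 34.7944444
N → positive
Lon: 152 + 32/60 + 4/3600 = 152.5344444
hemisphere W, so the sign is −

34.794444, -152.534444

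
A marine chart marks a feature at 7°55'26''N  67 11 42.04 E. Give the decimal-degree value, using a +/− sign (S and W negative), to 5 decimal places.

φ: 7 + 55/60 + 26/3600 = 7.923889
N ⇒ keep positive
λ: 67 + 11/60 + 42.04/3600 = 67.195011
E → positive

7.92389, 67.19501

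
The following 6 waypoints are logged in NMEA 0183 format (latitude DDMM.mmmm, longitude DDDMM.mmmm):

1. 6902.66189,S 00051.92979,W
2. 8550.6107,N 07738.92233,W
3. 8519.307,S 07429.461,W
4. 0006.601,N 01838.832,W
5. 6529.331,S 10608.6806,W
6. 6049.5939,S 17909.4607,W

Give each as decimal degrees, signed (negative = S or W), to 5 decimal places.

1. -69.04436, -0.86550
2. 85.84351, -77.64871
3. -85.32178, -74.49102
4. 0.11002, -18.64720
5. -65.48885, -106.14468
6. -60.82657, -179.15768

Point 1:
  Lat: split at 2 digits → 69° and 2.66189′; 69 + 2.66189/60 = 69.044365
  hemisphere S, so the sign is −
  Longitude: degrees = first 3 digits = 0, minutes = 51.92979; 0 + 51.92979/60 = 0.865497
  W → negative
Point 2:
  Lat: split at 2 digits → 85° and 50.6107′; 85 + 50.6107/60 = 85.843512
  N ⇒ keep positive
  Lon: split at 3 digits → 077° and 38.92233′; 77 + 38.92233/60 = 77.648706
  W → negative
Point 3:
  Lat: split at 2 digits → 85° and 19.307′; 85 + 19.307/60 = 85.321783
  hemisphere S, so the sign is −
  Longitude: degrees = first 3 digits = 74, minutes = 29.461; 74 + 29.461/60 = 74.491017
  W → negative
Point 4:
  Latitude: split at 2 digits → 00° and 6.601′; 0 + 6.601/60 = 0.110017
  N → positive
  λ: degrees = first 3 digits = 18, minutes = 38.832; 18 + 38.832/60 = 18.647200
  hemisphere W, so the sign is −
Point 5:
  Lat: degrees = first 2 digits = 65, minutes = 29.331; 65 + 29.331/60 = 65.488850
  S ⇒ negate
  Longitude: split at 3 digits → 106° and 8.6806′; 106 + 8.6806/60 = 106.144677
  hemisphere W, so the sign is −
Point 6:
  Latitude: degrees = first 2 digits = 60, minutes = 49.5939; 60 + 49.5939/60 = 60.826565
  S ⇒ negate
  λ: degrees = first 3 digits = 179, minutes = 9.4607; 179 + 9.4607/60 = 179.157678
  hemisphere W, so the sign is −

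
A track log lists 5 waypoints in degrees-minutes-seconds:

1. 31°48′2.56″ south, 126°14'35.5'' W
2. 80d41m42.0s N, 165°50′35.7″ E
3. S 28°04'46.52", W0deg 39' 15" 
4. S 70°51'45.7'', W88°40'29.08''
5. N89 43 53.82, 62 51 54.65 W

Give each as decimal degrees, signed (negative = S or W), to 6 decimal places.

1. -31.800711, -126.243194
2. 80.695000, 165.843250
3. -28.079589, -0.654167
4. -70.862694, -88.674744
5. 89.731617, -62.865181

Point 1:
  Lat: 48′ + 2.56″ = 48.04267′; 31 + 48.04267/60 = 31.8007111
  S → negative
  Longitude: 14′ + 35.5″ = 14.59167′; 126 + 14.59167/60 = 126.2431944
  hemisphere W, so the sign is −
Point 2:
  Latitude: 80 + 41/60 + 42/3600 = 80.6950000
  N ⇒ keep positive
  λ: 165° + 50/60 + 35.7/3600 = 165 + 0.833333 + 0.009917 = 165.8432500
  E ⇒ keep positive
Point 3:
  Latitude: 28° + 4/60 + 46.52/3600 = 28 + 0.066667 + 0.012922 = 28.0795889
  S → negative
  λ: 39′ + 15″ = 39.25000′; 0 + 39.25000/60 = 0.6541667
  hemisphere W, so the sign is −
Point 4:
  Lat: 51′ + 45.7″ = 51.76167′; 70 + 51.76167/60 = 70.8626944
  hemisphere S, so the sign is −
  λ: 40′ + 29.08″ = 40.48467′; 88 + 40.48467/60 = 88.6747444
  W → negative
Point 5:
  Latitude: 89° + 43/60 + 53.82/3600 = 89 + 0.716667 + 0.014950 = 89.7316167
  N → positive
  Lon: 51′ + 54.65″ = 51.91083′; 62 + 51.91083/60 = 62.8651806
  hemisphere W, so the sign is −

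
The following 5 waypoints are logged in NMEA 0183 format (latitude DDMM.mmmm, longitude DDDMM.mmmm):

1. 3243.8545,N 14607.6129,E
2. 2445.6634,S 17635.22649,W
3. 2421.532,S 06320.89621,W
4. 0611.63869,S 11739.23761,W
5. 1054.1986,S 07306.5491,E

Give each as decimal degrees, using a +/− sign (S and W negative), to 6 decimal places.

1. 32.730908, 146.126882
2. -24.761057, -176.587108
3. -24.358867, -63.348270
4. -6.193978, -117.653960
5. -10.903310, 73.109152

Point 1:
  Latitude: degrees = first 2 digits = 32, minutes = 43.8545; 32 + 43.8545/60 = 32.7309083
  N → positive
  Longitude: split at 3 digits → 146° and 7.6129′; 146 + 7.6129/60 = 146.1268817
  E ⇒ keep positive
Point 2:
  Latitude: split at 2 digits → 24° and 45.6634′; 24 + 45.6634/60 = 24.7610567
  hemisphere S, so the sign is −
  Longitude: split at 3 digits → 176° and 35.22649′; 176 + 35.22649/60 = 176.5871082
  hemisphere W, so the sign is −
Point 3:
  Lat: split at 2 digits → 24° and 21.532′; 24 + 21.532/60 = 24.3588667
  S → negative
  λ: degrees = first 3 digits = 63, minutes = 20.89621; 63 + 20.89621/60 = 63.3482702
  W ⇒ negate
Point 4:
  Lat: split at 2 digits → 06° and 11.63869′; 6 + 11.63869/60 = 6.1939782
  S ⇒ negate
  λ: degrees = first 3 digits = 117, minutes = 39.23761; 117 + 39.23761/60 = 117.6539602
  W ⇒ negate
Point 5:
  Latitude: degrees = first 2 digits = 10, minutes = 54.1986; 10 + 54.1986/60 = 10.9033100
  S ⇒ negate
  λ: degrees = first 3 digits = 73, minutes = 6.5491; 73 + 6.5491/60 = 73.1091517
  E → positive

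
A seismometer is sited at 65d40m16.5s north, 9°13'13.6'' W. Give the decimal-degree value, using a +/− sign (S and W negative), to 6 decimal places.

Latitude: 65 + 40/60 + 16.5/3600 = 65.6712500
N ⇒ keep positive
Lon: 9 + 13/60 + 13.6/3600 = 9.2204444
W → negative

65.671250, -9.220444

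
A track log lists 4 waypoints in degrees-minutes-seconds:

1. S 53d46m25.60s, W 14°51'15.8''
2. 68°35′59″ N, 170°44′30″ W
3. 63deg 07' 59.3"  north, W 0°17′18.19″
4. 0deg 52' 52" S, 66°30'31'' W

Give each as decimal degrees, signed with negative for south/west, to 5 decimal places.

1. -53.77378, -14.85439
2. 68.59972, -170.74167
3. 63.13314, -0.28839
4. -0.88111, -66.50861

Point 1:
  φ: 46′ + 25.6″ = 46.42667′; 53 + 46.42667/60 = 53.773778
  S ⇒ negate
  Lon: 14° + 51/60 + 15.8/3600 = 14 + 0.850000 + 0.004389 = 14.854389
  hemisphere W, so the sign is −
Point 2:
  Lat: 68 + 35/60 + 59/3600 = 68.599722
  N → positive
  Longitude: 170° + 44/60 + 30/3600 = 170 + 0.733333 + 0.008333 = 170.741667
  W ⇒ negate
Point 3:
  Lat: 7′ + 59.3″ = 7.98833′; 63 + 7.98833/60 = 63.133139
  N ⇒ keep positive
  Longitude: 0 + 17/60 + 18.19/3600 = 0.288386
  W → negative
Point 4:
  Lat: 0° + 52/60 + 52/3600 = 0 + 0.866667 + 0.014444 = 0.881111
  S → negative
  λ: 66° + 30/60 + 31/3600 = 66 + 0.500000 + 0.008611 = 66.508611
  hemisphere W, so the sign is −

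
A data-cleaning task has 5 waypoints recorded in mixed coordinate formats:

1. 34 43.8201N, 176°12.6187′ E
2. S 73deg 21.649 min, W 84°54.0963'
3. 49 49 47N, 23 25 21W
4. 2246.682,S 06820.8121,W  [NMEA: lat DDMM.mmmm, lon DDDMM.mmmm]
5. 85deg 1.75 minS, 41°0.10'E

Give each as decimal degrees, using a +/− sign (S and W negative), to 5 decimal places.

1. 34.73034, 176.21031
2. -73.36082, -84.90161
3. 49.82972, -23.42250
4. -22.77803, -68.34687
5. -85.02917, 41.00167

Point 1:
  Lat: 34 + 43.8201/60 = 34.730335
  N ⇒ keep positive
  λ: 176 + 12.6187/60 = 176.210312
  E → positive
Point 2:
  φ: 73 + 21.649/60 = 73.360817
  hemisphere S, so the sign is −
  λ: 84 + 54.0963/60 = 84.901605
  W ⇒ negate
Point 3:
  Latitude: 49′ + 47″ = 49.78333′; 49 + 49.78333/60 = 49.829722
  N → positive
  Longitude: 23° + 25/60 + 21/3600 = 23 + 0.416667 + 0.005833 = 23.422500
  W ⇒ negate
Point 4:
  φ: split at 2 digits → 22° and 46.682′; 22 + 46.682/60 = 22.778033
  S → negative
  Longitude: degrees = first 3 digits = 68, minutes = 20.8121; 68 + 20.8121/60 = 68.346868
  W → negative
Point 5:
  φ: 85 + 1.75/60 = 85.029167
  S ⇒ negate
  λ: 0.1′ = 0.001667°; total 41.001667
  E ⇒ keep positive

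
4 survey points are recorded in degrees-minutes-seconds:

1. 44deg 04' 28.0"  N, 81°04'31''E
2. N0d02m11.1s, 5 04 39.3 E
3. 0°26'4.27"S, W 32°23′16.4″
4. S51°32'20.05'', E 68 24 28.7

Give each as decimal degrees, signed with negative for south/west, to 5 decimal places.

Point 1:
  Latitude: 44 + 4/60 + 28/3600 = 44.074444
  N → positive
  Lon: 81 + 4/60 + 31/3600 = 81.075278
  E → positive
Point 2:
  φ: 0 + 2/60 + 11.1/3600 = 0.036417
  N ⇒ keep positive
  Longitude: 5° + 4/60 + 39.3/3600 = 5 + 0.066667 + 0.010917 = 5.077583
  E → positive
Point 3:
  Lat: 0 + 26/60 + 4.27/3600 = 0.434519
  S → negative
  Lon: 23′ + 16.4″ = 23.27333′; 32 + 23.27333/60 = 32.387889
  W ⇒ negate
Point 4:
  Lat: 51° + 32/60 + 20.05/3600 = 51 + 0.533333 + 0.005569 = 51.538903
  S → negative
  Longitude: 68 + 24/60 + 28.7/3600 = 68.407972
  E → positive

1. 44.07444, 81.07528
2. 0.03642, 5.07758
3. -0.43452, -32.38789
4. -51.53890, 68.40797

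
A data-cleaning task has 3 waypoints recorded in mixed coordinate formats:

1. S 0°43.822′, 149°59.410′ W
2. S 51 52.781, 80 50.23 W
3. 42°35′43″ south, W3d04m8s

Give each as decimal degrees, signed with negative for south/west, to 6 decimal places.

Point 1:
  Lat: 43.822′ = 0.730367°; total 0.7303667
  S → negative
  Longitude: 149 + 59.41/60 = 149.9901667
  W → negative
Point 2:
  Lat: 51 + 52.781/60 = 51.8796833
  S ⇒ negate
  Lon: 80 + 50.23/60 = 80.8371667
  hemisphere W, so the sign is −
Point 3:
  φ: 42 + 35/60 + 43/3600 = 42.5952778
  hemisphere S, so the sign is −
  Longitude: 3 + 4/60 + 8/3600 = 3.0688889
  W ⇒ negate

1. -0.730367, -149.990167
2. -51.879683, -80.837167
3. -42.595278, -3.068889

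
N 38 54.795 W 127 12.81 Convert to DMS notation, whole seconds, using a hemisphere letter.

38°54′48″ N, 127°12′49″ W

Latitude: 54.79500′ → 54′ and 0.79500 × 60 = 47.70″
Longitude: fractional minutes 0.81000 × 60 = 48.60″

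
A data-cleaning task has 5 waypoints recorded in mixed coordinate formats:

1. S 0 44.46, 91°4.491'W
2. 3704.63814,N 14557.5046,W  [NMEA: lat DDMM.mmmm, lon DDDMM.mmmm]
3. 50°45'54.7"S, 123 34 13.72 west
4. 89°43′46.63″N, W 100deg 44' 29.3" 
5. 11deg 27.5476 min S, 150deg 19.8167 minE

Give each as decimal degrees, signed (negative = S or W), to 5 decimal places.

1. -0.74100, -91.07485
2. 37.07730, -145.95841
3. -50.76519, -123.57048
4. 89.72962, -100.74147
5. -11.45913, 150.33028

Point 1:
  φ: 0 + 44.46/60 = 0.741000
  S → negative
  λ: 91 + 4.491/60 = 91.074850
  W ⇒ negate
Point 2:
  φ: degrees = first 2 digits = 37, minutes = 4.63814; 37 + 4.63814/60 = 37.077302
  N ⇒ keep positive
  Lon: split at 3 digits → 145° and 57.5046′; 145 + 57.5046/60 = 145.958410
  W → negative
Point 3:
  Latitude: 50° + 45/60 + 54.7/3600 = 50 + 0.750000 + 0.015194 = 50.765194
  hemisphere S, so the sign is −
  λ: 123° + 34/60 + 13.72/3600 = 123 + 0.566667 + 0.003811 = 123.570478
  W → negative
Point 4:
  Lat: 43′ + 46.63″ = 43.77717′; 89 + 43.77717/60 = 89.729619
  N ⇒ keep positive
  λ: 100 + 44/60 + 29.3/3600 = 100.741472
  W ⇒ negate
Point 5:
  Latitude: 11 + 27.5476/60 = 11.459127
  S → negative
  λ: 19.8167′ = 0.330278°; total 150.330278
  E → positive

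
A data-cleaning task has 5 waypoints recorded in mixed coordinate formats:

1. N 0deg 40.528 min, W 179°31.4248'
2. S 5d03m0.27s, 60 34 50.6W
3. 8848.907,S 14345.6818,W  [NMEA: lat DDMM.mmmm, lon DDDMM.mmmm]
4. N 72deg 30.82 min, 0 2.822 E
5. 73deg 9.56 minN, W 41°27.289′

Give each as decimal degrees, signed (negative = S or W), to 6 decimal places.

1. 0.675467, -179.523747
2. -5.050075, -60.580722
3. -88.815117, -143.761363
4. 72.513667, 0.047033
5. 73.159333, -41.454817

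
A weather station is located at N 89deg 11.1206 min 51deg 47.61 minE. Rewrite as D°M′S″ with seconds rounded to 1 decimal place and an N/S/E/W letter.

Latitude: fractional minutes 0.12060 × 60 = 7.236″
Longitude: 47.61000′ → 47′ and 0.61000 × 60 = 36.600″

89°11′7.2″ N, 51°47′36.6″ E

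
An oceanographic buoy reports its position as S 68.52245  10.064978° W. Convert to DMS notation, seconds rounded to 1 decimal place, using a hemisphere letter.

68°31′20.8″ S, 10°03′53.9″ W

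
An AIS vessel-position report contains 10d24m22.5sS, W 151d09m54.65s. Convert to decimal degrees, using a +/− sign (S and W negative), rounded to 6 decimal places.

Lat: 24′ + 22.5″ = 24.37500′; 10 + 24.37500/60 = 10.4062500
S ⇒ negate
Longitude: 151 + 9/60 + 54.65/3600 = 151.1651806
W → negative

-10.406250, -151.165181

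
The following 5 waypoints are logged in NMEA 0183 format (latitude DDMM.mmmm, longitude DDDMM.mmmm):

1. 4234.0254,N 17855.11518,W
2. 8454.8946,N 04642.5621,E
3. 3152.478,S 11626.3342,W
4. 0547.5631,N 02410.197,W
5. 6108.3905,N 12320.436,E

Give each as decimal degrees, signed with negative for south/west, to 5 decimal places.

1. 42.56709, -178.91859
2. 84.91491, 46.70937
3. -31.87463, -116.43890
4. 5.79272, -24.16995
5. 61.13984, 123.34060

Point 1:
  φ: split at 2 digits → 42° and 34.0254′; 42 + 34.0254/60 = 42.567090
  N ⇒ keep positive
  Lon: degrees = first 3 digits = 178, minutes = 55.11518; 178 + 55.11518/60 = 178.918586
  hemisphere W, so the sign is −
Point 2:
  Lat: split at 2 digits → 84° and 54.8946′; 84 + 54.8946/60 = 84.914910
  N ⇒ keep positive
  λ: degrees = first 3 digits = 46, minutes = 42.5621; 46 + 42.5621/60 = 46.709368
  E → positive
Point 3:
  Lat: split at 2 digits → 31° and 52.478′; 31 + 52.478/60 = 31.874633
  S → negative
  Lon: degrees = first 3 digits = 116, minutes = 26.3342; 116 + 26.3342/60 = 116.438903
  W → negative
Point 4:
  Lat: split at 2 digits → 05° and 47.5631′; 5 + 47.5631/60 = 5.792718
  N ⇒ keep positive
  λ: degrees = first 3 digits = 24, minutes = 10.197; 24 + 10.197/60 = 24.169950
  W → negative
Point 5:
  Latitude: split at 2 digits → 61° and 8.3905′; 61 + 8.3905/60 = 61.139842
  N ⇒ keep positive
  Lon: split at 3 digits → 123° and 20.436′; 123 + 20.436/60 = 123.340600
  E ⇒ keep positive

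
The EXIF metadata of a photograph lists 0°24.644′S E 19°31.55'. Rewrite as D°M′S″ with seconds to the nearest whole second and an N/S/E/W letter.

0°24′39″ S, 19°31′33″ E

φ: fractional minutes 0.64400 × 60 = 38.64″
λ: fractional minutes 0.55000 × 60 = 33.00″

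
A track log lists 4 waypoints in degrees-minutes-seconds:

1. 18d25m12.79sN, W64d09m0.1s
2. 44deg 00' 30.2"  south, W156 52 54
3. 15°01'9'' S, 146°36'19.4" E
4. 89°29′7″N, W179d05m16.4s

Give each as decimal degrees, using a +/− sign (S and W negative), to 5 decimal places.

Point 1:
  Latitude: 18 + 25/60 + 12.79/3600 = 18.420219
  N → positive
  Lon: 9′ + 0.1″ = 9.00167′; 64 + 9.00167/60 = 64.150028
  W ⇒ negate
Point 2:
  φ: 44° + 0/60 + 30.2/3600 = 44 + 0.000000 + 0.008389 = 44.008389
  hemisphere S, so the sign is −
  λ: 156 + 52/60 + 54/3600 = 156.881667
  W ⇒ negate
Point 3:
  φ: 1′ + 9″ = 1.15000′; 15 + 1.15000/60 = 15.019167
  S → negative
  Longitude: 146 + 36/60 + 19.4/3600 = 146.605389
  E → positive
Point 4:
  Lat: 29′ + 7″ = 29.11667′; 89 + 29.11667/60 = 89.485278
  N ⇒ keep positive
  λ: 179 + 5/60 + 16.4/3600 = 179.087889
  W ⇒ negate

1. 18.42022, -64.15003
2. -44.00839, -156.88167
3. -15.01917, 146.60539
4. 89.48528, -179.08789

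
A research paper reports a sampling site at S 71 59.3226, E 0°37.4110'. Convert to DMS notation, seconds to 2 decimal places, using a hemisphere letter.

Latitude: fractional minutes 0.32260 × 60 = 19.3560″
Lon: fractional minutes 0.41100 × 60 = 24.6600″

71°59′19.36″ S, 0°37′24.66″ E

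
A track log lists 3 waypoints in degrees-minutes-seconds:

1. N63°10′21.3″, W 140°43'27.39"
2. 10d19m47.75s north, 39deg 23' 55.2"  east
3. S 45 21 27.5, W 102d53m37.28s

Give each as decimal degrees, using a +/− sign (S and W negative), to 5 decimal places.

1. 63.17258, -140.72428
2. 10.32993, 39.39867
3. -45.35764, -102.89369

Point 1:
  Latitude: 63 + 10/60 + 21.3/3600 = 63.172583
  N → positive
  Lon: 140 + 43/60 + 27.39/3600 = 140.724275
  hemisphere W, so the sign is −
Point 2:
  φ: 19′ + 47.75″ = 19.79583′; 10 + 19.79583/60 = 10.329931
  N → positive
  Lon: 39 + 23/60 + 55.2/3600 = 39.398667
  E ⇒ keep positive
Point 3:
  Lat: 45 + 21/60 + 27.5/3600 = 45.357639
  S ⇒ negate
  Lon: 53′ + 37.28″ = 53.62133′; 102 + 53.62133/60 = 102.893689
  W → negative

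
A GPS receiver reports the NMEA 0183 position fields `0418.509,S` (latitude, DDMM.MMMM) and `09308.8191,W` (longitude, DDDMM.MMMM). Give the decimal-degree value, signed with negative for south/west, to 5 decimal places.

φ: degrees = first 2 digits = 4, minutes = 18.509; 4 + 18.509/60 = 4.308483
S ⇒ negate
Lon: degrees = first 3 digits = 93, minutes = 8.8191; 93 + 8.8191/60 = 93.146985
W → negative

-4.30848, -93.14699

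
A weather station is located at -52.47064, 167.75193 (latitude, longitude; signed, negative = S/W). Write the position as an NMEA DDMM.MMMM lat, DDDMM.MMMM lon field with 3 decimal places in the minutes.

5228.238,S / 16745.116,E

Latitude is negative → S; |value| = 52.470640
Latitude: minutes = (52.470640 − 52) × 60 = 28.23840
Longitude: minutes = (167.751930 − 167) × 60 = 45.11580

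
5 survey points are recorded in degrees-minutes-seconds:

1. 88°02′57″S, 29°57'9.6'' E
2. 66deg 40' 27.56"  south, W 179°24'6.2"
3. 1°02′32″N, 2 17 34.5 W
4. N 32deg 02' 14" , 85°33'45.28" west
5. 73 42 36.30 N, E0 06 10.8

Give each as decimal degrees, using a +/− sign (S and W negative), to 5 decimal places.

Point 1:
  Latitude: 2′ + 57″ = 2.95000′; 88 + 2.95000/60 = 88.049167
  S → negative
  λ: 29 + 57/60 + 9.6/3600 = 29.952667
  E ⇒ keep positive
Point 2:
  φ: 40′ + 27.56″ = 40.45933′; 66 + 40.45933/60 = 66.674322
  S → negative
  Longitude: 179° + 24/60 + 6.2/3600 = 179 + 0.400000 + 0.001722 = 179.401722
  hemisphere W, so the sign is −
Point 3:
  φ: 1 + 2/60 + 32/3600 = 1.042222
  N → positive
  Lon: 2 + 17/60 + 34.5/3600 = 2.292917
  hemisphere W, so the sign is −
Point 4:
  Latitude: 32 + 2/60 + 14/3600 = 32.037222
  N ⇒ keep positive
  Longitude: 85 + 33/60 + 45.28/3600 = 85.562578
  W → negative
Point 5:
  Latitude: 42′ + 36.3″ = 42.60500′; 73 + 42.60500/60 = 73.710083
  N ⇒ keep positive
  λ: 6′ + 10.8″ = 6.18000′; 0 + 6.18000/60 = 0.103000
  E → positive

1. -88.04917, 29.95267
2. -66.67432, -179.40172
3. 1.04222, -2.29292
4. 32.03722, -85.56258
5. 73.71008, 0.10300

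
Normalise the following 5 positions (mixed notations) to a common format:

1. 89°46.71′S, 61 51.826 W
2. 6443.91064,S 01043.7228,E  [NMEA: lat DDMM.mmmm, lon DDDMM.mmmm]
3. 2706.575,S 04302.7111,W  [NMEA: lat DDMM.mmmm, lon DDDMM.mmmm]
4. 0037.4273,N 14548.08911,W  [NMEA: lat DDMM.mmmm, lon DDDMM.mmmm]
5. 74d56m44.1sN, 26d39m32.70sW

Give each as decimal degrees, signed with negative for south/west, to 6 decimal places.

Point 1:
  φ: 89 + 46.71/60 = 89.7785000
  hemisphere S, so the sign is −
  λ: 51.826′ = 0.863767°; total 61.8637667
  W → negative
Point 2:
  Latitude: split at 2 digits → 64° and 43.91064′; 64 + 43.91064/60 = 64.7318440
  hemisphere S, so the sign is −
  Lon: degrees = first 3 digits = 10, minutes = 43.7228; 10 + 43.7228/60 = 10.7287133
  E ⇒ keep positive
Point 3:
  Latitude: split at 2 digits → 27° and 6.575′; 27 + 6.575/60 = 27.1095833
  S ⇒ negate
  Lon: split at 3 digits → 043° and 2.7111′; 43 + 2.7111/60 = 43.0451850
  hemisphere W, so the sign is −
Point 4:
  φ: degrees = first 2 digits = 0, minutes = 37.4273; 0 + 37.4273/60 = 0.6237883
  N → positive
  λ: split at 3 digits → 145° and 48.08911′; 145 + 48.08911/60 = 145.8014852
  W → negative
Point 5:
  Lat: 74° + 56/60 + 44.1/3600 = 74 + 0.933333 + 0.012250 = 74.9455833
  N ⇒ keep positive
  Lon: 26° + 39/60 + 32.7/3600 = 26 + 0.650000 + 0.009083 = 26.6590833
  hemisphere W, so the sign is −

1. -89.778500, -61.863767
2. -64.731844, 10.728713
3. -27.109583, -43.045185
4. 0.623788, -145.801485
5. 74.945583, -26.659083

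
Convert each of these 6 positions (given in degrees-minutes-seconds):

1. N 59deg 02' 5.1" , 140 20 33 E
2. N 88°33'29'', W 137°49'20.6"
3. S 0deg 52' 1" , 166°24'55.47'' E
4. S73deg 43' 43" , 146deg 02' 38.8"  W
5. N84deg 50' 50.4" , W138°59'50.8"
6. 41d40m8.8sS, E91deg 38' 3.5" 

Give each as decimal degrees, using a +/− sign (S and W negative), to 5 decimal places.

Point 1:
  Latitude: 59° + 2/60 + 5.1/3600 = 59 + 0.033333 + 0.001417 = 59.034750
  N → positive
  Longitude: 140° + 20/60 + 33/3600 = 140 + 0.333333 + 0.009167 = 140.342500
  E ⇒ keep positive
Point 2:
  Latitude: 88 + 33/60 + 29/3600 = 88.558056
  N → positive
  Lon: 137 + 49/60 + 20.6/3600 = 137.822389
  hemisphere W, so the sign is −
Point 3:
  φ: 0 + 52/60 + 1/3600 = 0.866944
  S → negative
  Lon: 24′ + 55.47″ = 24.92450′; 166 + 24.92450/60 = 166.415408
  E → positive
Point 4:
  φ: 43′ + 43″ = 43.71667′; 73 + 43.71667/60 = 73.728611
  hemisphere S, so the sign is −
  Longitude: 146° + 2/60 + 38.8/3600 = 146 + 0.033333 + 0.010778 = 146.044111
  hemisphere W, so the sign is −
Point 5:
  Lat: 84 + 50/60 + 50.4/3600 = 84.847333
  N → positive
  Longitude: 59′ + 50.8″ = 59.84667′; 138 + 59.84667/60 = 138.997444
  W → negative
Point 6:
  φ: 41° + 40/60 + 8.8/3600 = 41 + 0.666667 + 0.002444 = 41.669111
  S → negative
  λ: 91° + 38/60 + 3.5/3600 = 91 + 0.633333 + 0.000972 = 91.634306
  E ⇒ keep positive

1. 59.03475, 140.34250
2. 88.55806, -137.82239
3. -0.86694, 166.41541
4. -73.72861, -146.04411
5. 84.84733, -138.99744
6. -41.66911, 91.63431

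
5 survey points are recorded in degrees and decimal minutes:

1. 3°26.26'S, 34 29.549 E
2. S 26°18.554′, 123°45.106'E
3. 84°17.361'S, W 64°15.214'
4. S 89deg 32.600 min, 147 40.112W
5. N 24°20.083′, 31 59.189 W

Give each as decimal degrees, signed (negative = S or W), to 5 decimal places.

1. -3.43767, 34.49248
2. -26.30923, 123.75177
3. -84.28935, -64.25357
4. -89.54333, -147.66853
5. 24.33472, -31.98648

Point 1:
  φ: 3 + 26.26/60 = 3.437667
  S → negative
  Longitude: 29.549′ = 0.492483°; total 34.492483
  E → positive
Point 2:
  Latitude: 18.554′ = 0.309233°; total 26.309233
  hemisphere S, so the sign is −
  λ: 45.106′ = 0.751767°; total 123.751767
  E ⇒ keep positive
Point 3:
  φ: 17.361′ = 0.289350°; total 84.289350
  hemisphere S, so the sign is −
  Longitude: 64 + 15.214/60 = 64.253567
  hemisphere W, so the sign is −
Point 4:
  φ: 32.6′ = 0.543333°; total 89.543333
  hemisphere S, so the sign is −
  λ: 40.112′ = 0.668533°; total 147.668533
  hemisphere W, so the sign is −
Point 5:
  φ: 24 + 20.083/60 = 24.334717
  N ⇒ keep positive
  Longitude: 59.189′ = 0.986483°; total 31.986483
  W ⇒ negate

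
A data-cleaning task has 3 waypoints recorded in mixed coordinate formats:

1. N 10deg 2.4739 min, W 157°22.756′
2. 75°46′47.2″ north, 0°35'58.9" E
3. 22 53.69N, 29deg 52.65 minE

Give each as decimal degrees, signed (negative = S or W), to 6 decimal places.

Point 1:
  φ: 2.4739′ = 0.041232°; total 10.0412317
  N → positive
  Longitude: 22.756′ = 0.379267°; total 157.3792667
  W ⇒ negate
Point 2:
  Latitude: 46′ + 47.2″ = 46.78667′; 75 + 46.78667/60 = 75.7797778
  N ⇒ keep positive
  Longitude: 0 + 35/60 + 58.9/3600 = 0.5996944
  E → positive
Point 3:
  Latitude: 22 + 53.69/60 = 22.8948333
  N → positive
  λ: 29 + 52.65/60 = 29.8775000
  E ⇒ keep positive

1. 10.041232, -157.379267
2. 75.779778, 0.599694
3. 22.894833, 29.877500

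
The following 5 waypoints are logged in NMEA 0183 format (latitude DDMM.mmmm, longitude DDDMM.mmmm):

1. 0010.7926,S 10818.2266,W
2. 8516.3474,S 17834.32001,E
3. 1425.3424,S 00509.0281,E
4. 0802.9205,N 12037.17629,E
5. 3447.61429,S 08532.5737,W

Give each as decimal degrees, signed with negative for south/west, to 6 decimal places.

Point 1:
  φ: split at 2 digits → 00° and 10.7926′; 0 + 10.7926/60 = 0.1798767
  S ⇒ negate
  Lon: degrees = first 3 digits = 108, minutes = 18.2266; 108 + 18.2266/60 = 108.3037767
  W → negative
Point 2:
  Lat: degrees = first 2 digits = 85, minutes = 16.3474; 85 + 16.3474/60 = 85.2724567
  hemisphere S, so the sign is −
  Lon: degrees = first 3 digits = 178, minutes = 34.32001; 178 + 34.32001/60 = 178.5720002
  E ⇒ keep positive
Point 3:
  Lat: split at 2 digits → 14° and 25.3424′; 14 + 25.3424/60 = 14.4223733
  S ⇒ negate
  Lon: degrees = first 3 digits = 5, minutes = 9.0281; 5 + 9.0281/60 = 5.1504683
  E ⇒ keep positive
Point 4:
  φ: split at 2 digits → 08° and 2.9205′; 8 + 2.9205/60 = 8.0486750
  N → positive
  Longitude: degrees = first 3 digits = 120, minutes = 37.17629; 120 + 37.17629/60 = 120.6196048
  E ⇒ keep positive
Point 5:
  Lat: split at 2 digits → 34° and 47.61429′; 34 + 47.61429/60 = 34.7935715
  S ⇒ negate
  Longitude: split at 3 digits → 085° and 32.5737′; 85 + 32.5737/60 = 85.5428950
  W → negative

1. -0.179877, -108.303777
2. -85.272457, 178.572000
3. -14.422373, 5.150468
4. 8.048675, 120.619605
5. -34.793572, -85.542895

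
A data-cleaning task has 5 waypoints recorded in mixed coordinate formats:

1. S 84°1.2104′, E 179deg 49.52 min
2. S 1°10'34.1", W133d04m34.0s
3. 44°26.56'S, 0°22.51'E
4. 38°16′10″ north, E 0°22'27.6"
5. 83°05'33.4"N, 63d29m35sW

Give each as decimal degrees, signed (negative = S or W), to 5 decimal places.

1. -84.02017, 179.82533
2. -1.17614, -133.07611
3. -44.44267, 0.37517
4. 38.26944, 0.37433
5. 83.09261, -63.49306

Point 1:
  φ: 1.2104′ = 0.020173°; total 84.020173
  S ⇒ negate
  λ: 49.52′ = 0.825333°; total 179.825333
  E → positive
Point 2:
  φ: 10′ + 34.1″ = 10.56833′; 1 + 10.56833/60 = 1.176139
  hemisphere S, so the sign is −
  Lon: 133° + 4/60 + 34/3600 = 133 + 0.066667 + 0.009444 = 133.076111
  W ⇒ negate
Point 3:
  Lat: 26.56′ = 0.442667°; total 44.442667
  hemisphere S, so the sign is −
  λ: 22.51′ = 0.375167°; total 0.375167
  E → positive
Point 4:
  φ: 16′ + 10″ = 16.16667′; 38 + 16.16667/60 = 38.269444
  N ⇒ keep positive
  Longitude: 22′ + 27.6″ = 22.46000′; 0 + 22.46000/60 = 0.374333
  E ⇒ keep positive
Point 5:
  Lat: 83° + 5/60 + 33.4/3600 = 83 + 0.083333 + 0.009278 = 83.092611
  N → positive
  λ: 63 + 29/60 + 35/3600 = 63.493056
  hemisphere W, so the sign is −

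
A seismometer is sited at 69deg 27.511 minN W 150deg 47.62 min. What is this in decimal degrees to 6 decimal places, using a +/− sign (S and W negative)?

69.458517, -150.793667

Latitude: 69 + 27.511/60 = 69.4585167
N → positive
Lon: 150 + 47.62/60 = 150.7936667
W → negative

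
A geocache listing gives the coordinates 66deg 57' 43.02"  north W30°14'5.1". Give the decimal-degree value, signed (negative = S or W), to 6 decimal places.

Latitude: 66 + 57/60 + 43.02/3600 = 66.9619500
N ⇒ keep positive
Longitude: 30 + 14/60 + 5.1/3600 = 30.2347500
W → negative

66.961950, -30.234750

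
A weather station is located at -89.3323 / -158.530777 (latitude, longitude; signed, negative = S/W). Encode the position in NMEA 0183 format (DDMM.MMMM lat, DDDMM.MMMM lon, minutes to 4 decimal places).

8919.9380,S / 15831.8466,W

Latitude is negative → S; |value| = 89.332300
Lat: fractional part 0.332300 → 19.938000 minutes
Longitude is negative → W; |value| = 158.530777
Longitude: minutes = (158.530777 − 158) × 60 = 31.846620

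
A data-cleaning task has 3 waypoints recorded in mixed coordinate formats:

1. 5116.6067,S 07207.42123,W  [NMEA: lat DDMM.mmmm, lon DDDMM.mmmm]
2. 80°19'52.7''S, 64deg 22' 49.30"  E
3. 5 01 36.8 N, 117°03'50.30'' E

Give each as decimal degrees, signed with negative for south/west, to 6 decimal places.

1. -51.276778, -72.123687
2. -80.331306, 64.380361
3. 5.026889, 117.063972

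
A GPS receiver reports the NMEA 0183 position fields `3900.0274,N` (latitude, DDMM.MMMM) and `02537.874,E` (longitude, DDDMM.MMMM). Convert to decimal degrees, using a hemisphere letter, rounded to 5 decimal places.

39.00046° N, 25.63123° E

φ: degrees = first 2 digits = 39, minutes = 0.0274; 39 + 0.0274/60 = 39.000457
Longitude: degrees = first 3 digits = 25, minutes = 37.874; 25 + 37.874/60 = 25.631233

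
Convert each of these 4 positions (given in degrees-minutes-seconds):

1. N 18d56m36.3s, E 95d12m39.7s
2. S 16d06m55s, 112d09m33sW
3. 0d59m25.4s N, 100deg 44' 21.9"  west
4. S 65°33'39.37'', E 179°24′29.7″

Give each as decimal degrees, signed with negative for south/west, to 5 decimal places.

1. 18.94342, 95.21103
2. -16.11528, -112.15917
3. 0.99039, -100.73942
4. -65.56094, 179.40825

Point 1:
  Latitude: 18° + 56/60 + 36.3/3600 = 18 + 0.933333 + 0.010083 = 18.943417
  N → positive
  Lon: 95° + 12/60 + 39.7/3600 = 95 + 0.200000 + 0.011028 = 95.211028
  E → positive
Point 2:
  φ: 6′ + 55″ = 6.91667′; 16 + 6.91667/60 = 16.115278
  hemisphere S, so the sign is −
  λ: 112° + 9/60 + 33/3600 = 112 + 0.150000 + 0.009167 = 112.159167
  hemisphere W, so the sign is −
Point 3:
  Latitude: 0° + 59/60 + 25.4/3600 = 0 + 0.983333 + 0.007056 = 0.990389
  N → positive
  Lon: 100° + 44/60 + 21.9/3600 = 100 + 0.733333 + 0.006083 = 100.739417
  W ⇒ negate
Point 4:
  φ: 65° + 33/60 + 39.37/3600 = 65 + 0.550000 + 0.010936 = 65.560936
  S ⇒ negate
  Lon: 179° + 24/60 + 29.7/3600 = 179 + 0.400000 + 0.008250 = 179.408250
  E ⇒ keep positive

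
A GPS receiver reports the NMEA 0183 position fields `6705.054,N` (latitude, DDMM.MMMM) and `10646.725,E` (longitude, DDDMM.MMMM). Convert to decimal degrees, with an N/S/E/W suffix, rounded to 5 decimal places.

67.08423° N, 106.77875° E

φ: split at 2 digits → 67° and 5.054′; 67 + 5.054/60 = 67.084233
λ: split at 3 digits → 106° and 46.725′; 106 + 46.725/60 = 106.778750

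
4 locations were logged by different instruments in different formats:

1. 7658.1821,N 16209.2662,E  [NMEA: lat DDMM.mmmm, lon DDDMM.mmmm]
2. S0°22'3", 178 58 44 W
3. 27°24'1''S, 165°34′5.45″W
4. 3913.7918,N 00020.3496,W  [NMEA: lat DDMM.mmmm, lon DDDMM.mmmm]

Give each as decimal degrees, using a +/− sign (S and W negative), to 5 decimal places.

1. 76.96970, 162.15444
2. -0.36750, -178.97889
3. -27.40028, -165.56818
4. 39.22986, -0.33916

Point 1:
  Latitude: split at 2 digits → 76° and 58.1821′; 76 + 58.1821/60 = 76.969702
  N ⇒ keep positive
  Lon: split at 3 digits → 162° and 9.2662′; 162 + 9.2662/60 = 162.154437
  E ⇒ keep positive
Point 2:
  φ: 0 + 22/60 + 3/3600 = 0.367500
  hemisphere S, so the sign is −
  Lon: 178° + 58/60 + 44/3600 = 178 + 0.966667 + 0.012222 = 178.978889
  W → negative
Point 3:
  Lat: 24′ + 1″ = 24.01667′; 27 + 24.01667/60 = 27.400278
  S ⇒ negate
  Longitude: 34′ + 5.45″ = 34.09083′; 165 + 34.09083/60 = 165.568181
  W ⇒ negate
Point 4:
  Latitude: degrees = first 2 digits = 39, minutes = 13.7918; 39 + 13.7918/60 = 39.229863
  N → positive
  λ: split at 3 digits → 000° and 20.3496′; 0 + 20.3496/60 = 0.339160
  W ⇒ negate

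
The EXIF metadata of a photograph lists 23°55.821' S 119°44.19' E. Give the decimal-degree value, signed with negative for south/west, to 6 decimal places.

φ: 23 + 55.821/60 = 23.9303500
S ⇒ negate
Lon: 119 + 44.19/60 = 119.7365000
E ⇒ keep positive

-23.930350, 119.736500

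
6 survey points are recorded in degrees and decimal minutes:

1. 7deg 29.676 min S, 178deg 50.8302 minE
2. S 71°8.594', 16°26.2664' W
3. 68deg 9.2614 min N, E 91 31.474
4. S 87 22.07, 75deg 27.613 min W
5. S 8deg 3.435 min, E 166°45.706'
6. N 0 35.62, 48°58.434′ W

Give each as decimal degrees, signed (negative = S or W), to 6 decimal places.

Point 1:
  Lat: 7 + 29.676/60 = 7.4946000
  hemisphere S, so the sign is −
  Longitude: 178 + 50.8302/60 = 178.8471700
  E → positive
Point 2:
  Lat: 71 + 8.594/60 = 71.1432333
  S → negative
  Lon: 26.2664′ = 0.437773°; total 16.4377733
  W ⇒ negate
Point 3:
  Lat: 9.2614′ = 0.154357°; total 68.1543567
  N → positive
  λ: 31.474′ = 0.524567°; total 91.5245667
  E → positive
Point 4:
  Lat: 22.07′ = 0.367833°; total 87.3678333
  S ⇒ negate
  Lon: 27.613′ = 0.460217°; total 75.4602167
  W → negative
Point 5:
  Latitude: 8 + 3.435/60 = 8.0572500
  S → negative
  λ: 45.706′ = 0.761767°; total 166.7617667
  E ⇒ keep positive
Point 6:
  φ: 0 + 35.62/60 = 0.5936667
  N → positive
  λ: 58.434′ = 0.973900°; total 48.9739000
  hemisphere W, so the sign is −

1. -7.494600, 178.847170
2. -71.143233, -16.437773
3. 68.154357, 91.524567
4. -87.367833, -75.460217
5. -8.057250, 166.761767
6. 0.593667, -48.973900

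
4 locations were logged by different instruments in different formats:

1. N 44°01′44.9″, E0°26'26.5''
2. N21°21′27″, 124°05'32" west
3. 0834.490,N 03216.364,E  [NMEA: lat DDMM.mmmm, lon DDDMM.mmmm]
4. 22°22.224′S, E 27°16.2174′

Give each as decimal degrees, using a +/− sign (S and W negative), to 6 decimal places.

Point 1:
  Lat: 1′ + 44.9″ = 1.74833′; 44 + 1.74833/60 = 44.0291389
  N ⇒ keep positive
  λ: 0 + 26/60 + 26.5/3600 = 0.4406944
  E → positive
Point 2:
  Lat: 21 + 21/60 + 27/3600 = 21.3575000
  N ⇒ keep positive
  λ: 124 + 5/60 + 32/3600 = 124.0922222
  hemisphere W, so the sign is −
Point 3:
  φ: degrees = first 2 digits = 8, minutes = 34.49; 8 + 34.49/60 = 8.5748333
  N → positive
  Lon: split at 3 digits → 032° and 16.364′; 32 + 16.364/60 = 32.2727333
  E → positive
Point 4:
  Latitude: 22 + 22.224/60 = 22.3704000
  S ⇒ negate
  Longitude: 27 + 16.2174/60 = 27.2702900
  E → positive

1. 44.029139, 0.440694
2. 21.357500, -124.092222
3. 8.574833, 32.272733
4. -22.370400, 27.270290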